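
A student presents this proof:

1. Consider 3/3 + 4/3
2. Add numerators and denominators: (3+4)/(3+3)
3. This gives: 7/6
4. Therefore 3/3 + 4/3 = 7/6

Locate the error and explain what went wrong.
Step 2: Add numerators and denominators: (3+4)/(3+3)

Step 2 incorrectly adds fractions by separately adding numerators and denominators. This is wrong. The correct method requires a common denominator: 3/3 + 4/3 = (3×3 + 4×3)/(3×3) = 21/9 = 7/3. The method used gives 7/6, which is different.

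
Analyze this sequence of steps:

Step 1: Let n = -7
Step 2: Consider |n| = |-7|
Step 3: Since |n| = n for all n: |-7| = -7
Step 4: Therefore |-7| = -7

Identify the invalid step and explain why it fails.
Step 3: Since |n| = n for all n: |-7| = -7

Step 3 incorrectly states that |n| = n for all n. The correct definition is |n| = n when n >= 0, and |n| = -n when n < 0. Since -7 < 0, we have |-7| = -(-7) = 7, not -7.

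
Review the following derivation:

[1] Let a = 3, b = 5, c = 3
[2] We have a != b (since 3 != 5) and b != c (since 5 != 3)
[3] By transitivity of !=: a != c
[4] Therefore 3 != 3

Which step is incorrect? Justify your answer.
Step 3: By transitivity of !=: a != c

Step 3 incorrectly applies transitivity to the '!=' relation. Transitivity states: if a R b and b R c, then a R c. However, '!=' is not transitive. Counterexample: 3 != 5 and 5 != 3, but 3 = 3 (both equal 3). Transitivity holds for relations like <, <=, =, but not for !=.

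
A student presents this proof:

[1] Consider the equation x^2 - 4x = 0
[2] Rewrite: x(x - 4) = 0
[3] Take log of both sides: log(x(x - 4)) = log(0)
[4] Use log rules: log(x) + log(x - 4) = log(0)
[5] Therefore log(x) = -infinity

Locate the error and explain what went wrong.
Step 3: Take log of both sides: log(x(x - 4)) = log(0)

Step 3 takes the logarithm of both sides, resulting in log(0) on the right side. The logarithm is only defined for positive numbers; log(0) is undefined (approaches negative infinity). This operation is invalid.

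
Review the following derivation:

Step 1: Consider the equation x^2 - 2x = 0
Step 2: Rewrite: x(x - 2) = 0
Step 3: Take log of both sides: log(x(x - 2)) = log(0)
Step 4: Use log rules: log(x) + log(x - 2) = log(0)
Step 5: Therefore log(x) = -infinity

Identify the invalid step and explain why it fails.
Step 3: Take log of both sides: log(x(x - 2)) = log(0)

Step 3 takes the logarithm of both sides, resulting in log(0) on the right side. The logarithm is only defined for positive numbers; log(0) is undefined (approaches negative infinity). This operation is invalid.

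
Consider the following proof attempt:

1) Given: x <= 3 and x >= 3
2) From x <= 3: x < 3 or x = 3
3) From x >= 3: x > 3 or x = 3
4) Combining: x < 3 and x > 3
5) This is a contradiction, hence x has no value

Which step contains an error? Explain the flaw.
Step 4: Combining: x < 3 and x > 3

Step 4 incorrectly combines the conditions. From x <= 3 and x >= 3, the intersection is x = 3. The error treats the 'or' cases as 'and' requirements. The correct conclusion is that x = 3 is the unique solution, not that no solution exists.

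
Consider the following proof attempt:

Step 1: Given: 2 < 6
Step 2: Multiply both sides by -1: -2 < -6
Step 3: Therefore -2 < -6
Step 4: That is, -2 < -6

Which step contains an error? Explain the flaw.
Step 2: Multiply both sides by -1: -2 < -6

Step 2 multiplies both sides by -1 but fails to reverse the inequality sign. When multiplying (or dividing) an inequality by a negative number, the direction must be reversed. Since 2 < 6, we should get -2 > -6, i.e., -2 > -6.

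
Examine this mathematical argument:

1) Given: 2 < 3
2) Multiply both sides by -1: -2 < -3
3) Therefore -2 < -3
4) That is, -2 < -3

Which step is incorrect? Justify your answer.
Step 2: Multiply both sides by -1: -2 < -3

Step 2 multiplies both sides by -1 but fails to reverse the inequality sign. When multiplying (or dividing) an inequality by a negative number, the direction must be reversed. Since 2 < 3, we should get -2 > -3, i.e., -2 > -3.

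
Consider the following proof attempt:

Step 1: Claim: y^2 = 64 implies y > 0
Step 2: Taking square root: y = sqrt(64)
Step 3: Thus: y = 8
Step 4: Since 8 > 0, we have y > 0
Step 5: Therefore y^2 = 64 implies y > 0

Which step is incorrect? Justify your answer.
Step 2: Taking square root: y = sqrt(64)

Step 2 takes the square root and assumes the positive root only. The equation y^2 = 64 actually has two solutions: y = 8 and y = -8. The proof silently assumes y > 0 without justification, then uses this assumption to conclude y > 0, which is circular. The counterexample y = -8 shows the claim is false.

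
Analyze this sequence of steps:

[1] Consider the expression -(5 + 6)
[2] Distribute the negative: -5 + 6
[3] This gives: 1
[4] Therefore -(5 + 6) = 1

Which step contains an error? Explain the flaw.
Step 2: Distribute the negative: -5 + 6

Step 2 incorrectly distributes the negative sign. The correct distribution is -(5 + 6) = -5 - 6 = -11. The negative must be applied to both terms, not just the first. The error treats -(5 + 6) as -5 + 6, which equals 1 instead of -11.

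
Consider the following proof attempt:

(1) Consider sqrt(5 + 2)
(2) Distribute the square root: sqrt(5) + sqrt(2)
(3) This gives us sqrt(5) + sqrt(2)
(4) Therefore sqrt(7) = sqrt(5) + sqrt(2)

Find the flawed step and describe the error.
Step 2: Distribute the square root: sqrt(5) + sqrt(2)

Step 2 incorrectly 'distributes' the square root over addition. The square root function does not distribute: sqrt(a + b) ≠ sqrt(a) + sqrt(b). In fact, sqrt(5 + 2) = sqrt(7) ≈ 2.6458, while sqrt(5) + sqrt(2) ≈ 3.6503.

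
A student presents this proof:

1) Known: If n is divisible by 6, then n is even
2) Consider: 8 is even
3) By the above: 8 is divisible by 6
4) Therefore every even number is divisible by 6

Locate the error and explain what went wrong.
Step 3: By the above: 8 is divisible by 6

Step 3 commits the fallacy of affirming the consequent. The known fact 'divisible by 6 → even' does NOT imply 'even → divisible by 6'. That would be the converse, which is false. For example, 8 is even but 8 ÷ 6 = 1.33, which is not an integer.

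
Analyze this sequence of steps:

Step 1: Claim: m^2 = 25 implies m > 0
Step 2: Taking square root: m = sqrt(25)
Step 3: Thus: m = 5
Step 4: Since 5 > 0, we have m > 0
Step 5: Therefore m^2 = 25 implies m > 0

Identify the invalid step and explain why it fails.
Step 2: Taking square root: m = sqrt(25)

Step 2 takes the square root and assumes the positive root only. The equation m^2 = 25 actually has two solutions: m = 5 and m = -5. The proof silently assumes m > 0 without justification, then uses this assumption to conclude m > 0, which is circular. The counterexample m = -5 shows the claim is false.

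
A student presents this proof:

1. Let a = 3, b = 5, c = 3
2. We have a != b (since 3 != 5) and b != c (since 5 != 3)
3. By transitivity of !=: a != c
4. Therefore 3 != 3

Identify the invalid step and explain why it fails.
Step 3: By transitivity of !=: a != c

Step 3 incorrectly applies transitivity to the '!=' relation. Transitivity states: if a R b and b R c, then a R c. However, '!=' is not transitive. Counterexample: 3 != 5 and 5 != 3, but 3 = 3 (both equal 3). Transitivity holds for relations like <, <=, =, but not for !=.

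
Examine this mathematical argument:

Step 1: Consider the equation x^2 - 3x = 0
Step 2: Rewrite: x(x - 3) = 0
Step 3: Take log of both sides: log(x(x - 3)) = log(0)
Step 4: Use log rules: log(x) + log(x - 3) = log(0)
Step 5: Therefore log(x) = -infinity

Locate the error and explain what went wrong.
Step 3: Take log of both sides: log(x(x - 3)) = log(0)

Step 3 takes the logarithm of both sides, resulting in log(0) on the right side. The logarithm is only defined for positive numbers; log(0) is undefined (approaches negative infinity). This operation is invalid.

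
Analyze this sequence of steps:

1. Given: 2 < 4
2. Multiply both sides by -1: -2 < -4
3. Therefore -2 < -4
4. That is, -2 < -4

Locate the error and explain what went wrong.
Step 2: Multiply both sides by -1: -2 < -4

Step 2 multiplies both sides by -1 but fails to reverse the inequality sign. When multiplying (or dividing) an inequality by a negative number, the direction must be reversed. Since 2 < 4, we should get -2 > -4, i.e., -2 > -4.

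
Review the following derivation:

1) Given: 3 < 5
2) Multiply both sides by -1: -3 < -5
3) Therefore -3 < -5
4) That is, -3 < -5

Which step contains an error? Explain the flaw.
Step 2: Multiply both sides by -1: -3 < -5

Step 2 multiplies both sides by -1 but fails to reverse the inequality sign. When multiplying (or dividing) an inequality by a negative number, the direction must be reversed. Since 3 < 5, we should get -3 > -5, i.e., -3 > -5.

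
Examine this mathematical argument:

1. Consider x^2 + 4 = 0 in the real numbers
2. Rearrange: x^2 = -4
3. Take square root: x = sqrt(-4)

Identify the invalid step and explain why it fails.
Step 3: Take square root: x = sqrt(-4)

Step 3 takes the square root of -4, which is negative. In the real number system, the square root of a negative number is undefined. The equation x^2 + 4 = 0 has no real solutions. Square roots of negative numbers only exist in the complex numbers.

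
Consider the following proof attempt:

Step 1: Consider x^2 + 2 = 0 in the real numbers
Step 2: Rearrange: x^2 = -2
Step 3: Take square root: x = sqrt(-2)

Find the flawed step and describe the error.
Step 3: Take square root: x = sqrt(-2)

Step 3 takes the square root of -2, which is negative. In the real number system, the square root of a negative number is undefined. The equation x^2 + 2 = 0 has no real solutions. Square roots of negative numbers only exist in the complex numbers.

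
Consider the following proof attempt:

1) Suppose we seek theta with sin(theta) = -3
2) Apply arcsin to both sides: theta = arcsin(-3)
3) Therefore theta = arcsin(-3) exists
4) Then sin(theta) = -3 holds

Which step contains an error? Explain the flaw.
Step 2: Apply arcsin to both sides: theta = arcsin(-3)

Step 2 applies arcsin to -3. However, arcsin(x) is only defined for x in [-1, 1] because sin(theta) can only produce values in that range. Since |-3| > 1, arcsin(-3) is undefined. There is no angle whose sine equals -3.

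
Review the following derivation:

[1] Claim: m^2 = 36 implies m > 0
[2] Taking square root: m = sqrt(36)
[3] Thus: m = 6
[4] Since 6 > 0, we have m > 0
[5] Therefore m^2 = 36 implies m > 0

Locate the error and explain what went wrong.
Step 2: Taking square root: m = sqrt(36)

Step 2 takes the square root and assumes the positive root only. The equation m^2 = 36 actually has two solutions: m = 6 and m = -6. The proof silently assumes m > 0 without justification, then uses this assumption to conclude m > 0, which is circular. The counterexample m = -6 shows the claim is false.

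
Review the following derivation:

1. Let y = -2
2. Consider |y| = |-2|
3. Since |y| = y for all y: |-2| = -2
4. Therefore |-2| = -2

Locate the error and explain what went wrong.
Step 3: Since |y| = y for all y: |-2| = -2

Step 3 incorrectly states that |y| = y for all y. The correct definition is |y| = y when y >= 0, and |y| = -y when y < 0. Since -2 < 0, we have |-2| = -(-2) = 2, not -2.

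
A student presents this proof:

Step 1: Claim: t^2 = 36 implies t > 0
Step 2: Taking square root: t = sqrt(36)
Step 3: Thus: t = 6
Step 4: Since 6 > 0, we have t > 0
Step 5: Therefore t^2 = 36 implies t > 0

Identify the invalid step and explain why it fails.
Step 2: Taking square root: t = sqrt(36)

Step 2 takes the square root and assumes the positive root only. The equation t^2 = 36 actually has two solutions: t = 6 and t = -6. The proof silently assumes t > 0 without justification, then uses this assumption to conclude t > 0, which is circular. The counterexample t = -6 shows the claim is false.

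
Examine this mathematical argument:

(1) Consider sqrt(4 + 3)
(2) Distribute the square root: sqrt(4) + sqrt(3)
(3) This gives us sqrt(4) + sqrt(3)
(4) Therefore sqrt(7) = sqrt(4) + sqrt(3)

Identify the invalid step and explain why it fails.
Step 2: Distribute the square root: sqrt(4) + sqrt(3)

Step 2 incorrectly 'distributes' the square root over addition. The square root function does not distribute: sqrt(a + b) ≠ sqrt(a) + sqrt(b). In fact, sqrt(4 + 3) = sqrt(7) ≈ 2.6458, while sqrt(4) + sqrt(3) ≈ 3.7321.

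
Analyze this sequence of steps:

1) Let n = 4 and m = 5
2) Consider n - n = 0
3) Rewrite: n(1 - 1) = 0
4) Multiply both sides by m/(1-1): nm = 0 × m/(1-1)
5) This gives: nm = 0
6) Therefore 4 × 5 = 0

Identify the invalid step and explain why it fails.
Step 4: Multiply both sides by m/(1-1): nm = 0 × m/(1-1)

Step 4 multiplies both sides by m/(1-1). However, 1-1 = 0, so this is multiplication by m/0, which is undefined. We cannot multiply by an undefined expression.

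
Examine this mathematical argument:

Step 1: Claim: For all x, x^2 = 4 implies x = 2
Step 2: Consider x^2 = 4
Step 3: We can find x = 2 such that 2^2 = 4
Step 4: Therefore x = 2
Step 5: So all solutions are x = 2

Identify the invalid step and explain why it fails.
Step 4: Therefore x = 2

Step 4 incorrectly concludes that x = 2 is the only solution. The proof shows that x = 2 is A solution (existence), but does not show it is the ONLY solution (uniqueness). In fact, x = -2 is also a solution since (-2)^2 = 4. Finding one solution doesn't prove there are no others.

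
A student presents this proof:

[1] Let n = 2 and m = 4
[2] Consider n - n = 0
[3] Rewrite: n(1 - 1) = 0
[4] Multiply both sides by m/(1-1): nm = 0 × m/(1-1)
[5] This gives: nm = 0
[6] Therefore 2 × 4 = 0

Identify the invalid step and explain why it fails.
Step 4: Multiply both sides by m/(1-1): nm = 0 × m/(1-1)

Step 4 multiplies both sides by m/(1-1). However, 1-1 = 0, so this is multiplication by m/0, which is undefined. We cannot multiply by an undefined expression.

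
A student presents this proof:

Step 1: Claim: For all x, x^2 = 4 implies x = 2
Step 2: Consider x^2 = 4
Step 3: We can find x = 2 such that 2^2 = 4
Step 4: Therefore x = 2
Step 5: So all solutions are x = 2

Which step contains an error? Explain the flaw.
Step 4: Therefore x = 2

Step 4 incorrectly concludes that x = 2 is the only solution. The proof shows that x = 2 is A solution (existence), but does not show it is the ONLY solution (uniqueness). In fact, x = -2 is also a solution since (-2)^2 = 4. Finding one solution doesn't prove there are no others.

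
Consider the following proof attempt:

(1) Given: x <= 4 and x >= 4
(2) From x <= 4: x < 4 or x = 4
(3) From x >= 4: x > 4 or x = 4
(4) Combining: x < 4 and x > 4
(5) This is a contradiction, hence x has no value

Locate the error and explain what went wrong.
Step 4: Combining: x < 4 and x > 4

Step 4 incorrectly combines the conditions. From x <= 4 and x >= 4, the intersection is x = 4. The error treats the 'or' cases as 'and' requirements. The correct conclusion is that x = 4 is the unique solution, not that no solution exists.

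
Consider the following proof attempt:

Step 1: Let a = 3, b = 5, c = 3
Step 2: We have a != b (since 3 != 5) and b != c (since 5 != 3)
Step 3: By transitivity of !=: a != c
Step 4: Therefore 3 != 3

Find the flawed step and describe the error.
Step 3: By transitivity of !=: a != c

Step 3 incorrectly applies transitivity to the '!=' relation. Transitivity states: if a R b and b R c, then a R c. However, '!=' is not transitive. Counterexample: 3 != 5 and 5 != 3, but 3 = 3 (both equal 3). Transitivity holds for relations like <, <=, =, but not for !=.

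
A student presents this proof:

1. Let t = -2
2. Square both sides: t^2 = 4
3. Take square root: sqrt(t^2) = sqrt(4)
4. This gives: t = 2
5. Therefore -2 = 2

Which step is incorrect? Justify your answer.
Step 4: This gives: t = 2

Step 4 incorrectly states that sqrt(t^2) = t. The correct identity is sqrt(t^2) = |t|. Since t = -2 < 0, we have sqrt(t^2) = |-2| = 2, not t = -2.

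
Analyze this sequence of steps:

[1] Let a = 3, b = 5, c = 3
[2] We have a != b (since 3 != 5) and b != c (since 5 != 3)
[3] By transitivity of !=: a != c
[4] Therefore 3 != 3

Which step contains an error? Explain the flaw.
Step 3: By transitivity of !=: a != c

Step 3 incorrectly applies transitivity to the '!=' relation. Transitivity states: if a R b and b R c, then a R c. However, '!=' is not transitive. Counterexample: 3 != 5 and 5 != 3, but 3 = 3 (both equal 3). Transitivity holds for relations like <, <=, =, but not for !=.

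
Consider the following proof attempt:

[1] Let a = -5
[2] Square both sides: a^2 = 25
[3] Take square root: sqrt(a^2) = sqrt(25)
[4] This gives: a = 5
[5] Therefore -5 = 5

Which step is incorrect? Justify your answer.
Step 4: This gives: a = 5

Step 4 incorrectly states that sqrt(a^2) = a. The correct identity is sqrt(a^2) = |a|. Since a = -5 < 0, we have sqrt(a^2) = |-5| = 5, not a = -5.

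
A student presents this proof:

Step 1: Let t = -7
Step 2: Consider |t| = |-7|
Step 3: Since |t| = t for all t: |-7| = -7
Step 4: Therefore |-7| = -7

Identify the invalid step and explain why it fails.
Step 3: Since |t| = t for all t: |-7| = -7

Step 3 incorrectly states that |t| = t for all t. The correct definition is |t| = t when t >= 0, and |t| = -t when t < 0. Since -7 < 0, we have |-7| = -(-7) = 7, not -7.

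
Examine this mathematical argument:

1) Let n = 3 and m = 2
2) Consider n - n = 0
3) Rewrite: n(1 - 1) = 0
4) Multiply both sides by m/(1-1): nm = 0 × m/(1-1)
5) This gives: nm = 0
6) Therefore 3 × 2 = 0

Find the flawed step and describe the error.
Step 4: Multiply both sides by m/(1-1): nm = 0 × m/(1-1)

Step 4 multiplies both sides by m/(1-1). However, 1-1 = 0, so this is multiplication by m/0, which is undefined. We cannot multiply by an undefined expression.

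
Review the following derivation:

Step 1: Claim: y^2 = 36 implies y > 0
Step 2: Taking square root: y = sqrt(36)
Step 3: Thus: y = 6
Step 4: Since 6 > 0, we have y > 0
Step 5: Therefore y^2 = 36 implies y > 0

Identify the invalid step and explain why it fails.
Step 2: Taking square root: y = sqrt(36)

Step 2 takes the square root and assumes the positive root only. The equation y^2 = 36 actually has two solutions: y = 6 and y = -6. The proof silently assumes y > 0 without justification, then uses this assumption to conclude y > 0, which is circular. The counterexample y = -6 shows the claim is false.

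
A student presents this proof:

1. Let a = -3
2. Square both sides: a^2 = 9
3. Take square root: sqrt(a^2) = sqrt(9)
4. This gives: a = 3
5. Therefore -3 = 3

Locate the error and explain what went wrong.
Step 4: This gives: a = 3

Step 4 incorrectly states that sqrt(a^2) = a. The correct identity is sqrt(a^2) = |a|. Since a = -3 < 0, we have sqrt(a^2) = |-3| = 3, not a = -3.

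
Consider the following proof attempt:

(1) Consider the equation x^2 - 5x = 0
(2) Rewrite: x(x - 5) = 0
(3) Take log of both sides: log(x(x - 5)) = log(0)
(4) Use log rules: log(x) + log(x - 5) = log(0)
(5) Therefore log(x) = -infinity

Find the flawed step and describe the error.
Step 3: Take log of both sides: log(x(x - 5)) = log(0)

Step 3 takes the logarithm of both sides, resulting in log(0) on the right side. The logarithm is only defined for positive numbers; log(0) is undefined (approaches negative infinity). This operation is invalid.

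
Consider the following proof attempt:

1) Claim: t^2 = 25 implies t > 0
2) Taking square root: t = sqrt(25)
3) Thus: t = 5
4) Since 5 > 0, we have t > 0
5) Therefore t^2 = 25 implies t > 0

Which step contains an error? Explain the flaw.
Step 2: Taking square root: t = sqrt(25)

Step 2 takes the square root and assumes the positive root only. The equation t^2 = 25 actually has two solutions: t = 5 and t = -5. The proof silently assumes t > 0 without justification, then uses this assumption to conclude t > 0, which is circular. The counterexample t = -5 shows the claim is false.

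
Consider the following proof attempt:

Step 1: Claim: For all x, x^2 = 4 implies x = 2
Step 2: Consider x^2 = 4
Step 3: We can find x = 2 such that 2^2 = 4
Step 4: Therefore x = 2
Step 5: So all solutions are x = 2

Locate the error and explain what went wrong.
Step 4: Therefore x = 2

Step 4 incorrectly concludes that x = 2 is the only solution. The proof shows that x = 2 is A solution (existence), but does not show it is the ONLY solution (uniqueness). In fact, x = -2 is also a solution since (-2)^2 = 4. Finding one solution doesn't prove there are no others.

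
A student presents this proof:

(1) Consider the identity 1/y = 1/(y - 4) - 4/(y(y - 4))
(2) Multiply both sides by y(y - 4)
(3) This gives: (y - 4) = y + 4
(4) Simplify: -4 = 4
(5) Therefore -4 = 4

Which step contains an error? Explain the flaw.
Step 3: This gives: (y - 4) = y + 4

Step 3 makes a sign error when clearing denominators. Multiplying -4/(y(y - 4)) by y(y - 4) gives -4, not +4. The correct result is (y - 4) = y - 4, which is trivially true, not (y - 4) = y + 4. (Step 1 is a valid identity: 1/(y - 4) - 4/(y(y - 4)) = (y - 4)/(y(y - 4)) = 1/y.)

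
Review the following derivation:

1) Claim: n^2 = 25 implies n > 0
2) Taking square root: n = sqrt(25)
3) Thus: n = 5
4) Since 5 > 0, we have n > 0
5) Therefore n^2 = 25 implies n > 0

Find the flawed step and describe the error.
Step 2: Taking square root: n = sqrt(25)

Step 2 takes the square root and assumes the positive root only. The equation n^2 = 25 actually has two solutions: n = 5 and n = -5. The proof silently assumes n > 0 without justification, then uses this assumption to conclude n > 0, which is circular. The counterexample n = -5 shows the claim is false.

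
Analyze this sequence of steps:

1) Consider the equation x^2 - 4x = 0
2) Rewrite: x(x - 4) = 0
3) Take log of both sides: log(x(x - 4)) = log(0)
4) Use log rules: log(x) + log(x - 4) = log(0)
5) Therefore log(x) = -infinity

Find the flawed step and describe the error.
Step 3: Take log of both sides: log(x(x - 4)) = log(0)

Step 3 takes the logarithm of both sides, resulting in log(0) on the right side. The logarithm is only defined for positive numbers; log(0) is undefined (approaches negative infinity). This operation is invalid.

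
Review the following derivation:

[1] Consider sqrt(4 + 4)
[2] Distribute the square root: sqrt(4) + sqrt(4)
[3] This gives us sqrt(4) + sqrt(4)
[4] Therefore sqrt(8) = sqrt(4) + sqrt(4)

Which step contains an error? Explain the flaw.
Step 2: Distribute the square root: sqrt(4) + sqrt(4)

Step 2 incorrectly 'distributes' the square root over addition. The square root function does not distribute: sqrt(a + b) ≠ sqrt(a) + sqrt(b). In fact, sqrt(4 + 4) = sqrt(8) ≈ 2.8284, while sqrt(4) + sqrt(4) ≈ 4.0000.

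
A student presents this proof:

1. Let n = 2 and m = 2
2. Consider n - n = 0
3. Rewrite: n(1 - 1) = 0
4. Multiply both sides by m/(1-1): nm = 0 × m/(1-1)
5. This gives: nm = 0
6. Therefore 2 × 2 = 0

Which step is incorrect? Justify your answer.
Step 4: Multiply both sides by m/(1-1): nm = 0 × m/(1-1)

Step 4 multiplies both sides by m/(1-1). However, 1-1 = 0, so this is multiplication by m/0, which is undefined. We cannot multiply by an undefined expression.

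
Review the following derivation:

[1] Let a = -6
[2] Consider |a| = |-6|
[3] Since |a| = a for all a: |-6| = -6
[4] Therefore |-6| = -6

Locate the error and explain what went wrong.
Step 3: Since |a| = a for all a: |-6| = -6

Step 3 incorrectly states that |a| = a for all a. The correct definition is |a| = a when a >= 0, and |a| = -a when a < 0. Since -6 < 0, we have |-6| = -(-6) = 6, not -6.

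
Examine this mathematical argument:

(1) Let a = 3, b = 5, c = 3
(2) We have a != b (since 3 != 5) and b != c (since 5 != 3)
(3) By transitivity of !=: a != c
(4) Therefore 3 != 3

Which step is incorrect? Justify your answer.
Step 3: By transitivity of !=: a != c

Step 3 incorrectly applies transitivity to the '!=' relation. Transitivity states: if a R b and b R c, then a R c. However, '!=' is not transitive. Counterexample: 3 != 5 and 5 != 3, but 3 = 3 (both equal 3). Transitivity holds for relations like <, <=, =, but not for !=.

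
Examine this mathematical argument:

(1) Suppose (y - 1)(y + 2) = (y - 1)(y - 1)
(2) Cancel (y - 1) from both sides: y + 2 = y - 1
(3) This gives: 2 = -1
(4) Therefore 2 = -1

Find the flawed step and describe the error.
Step 2: Cancel (y - 1) from both sides: y + 2 = y - 1

Step 2 cancels (y - 1) from both sides. This is only valid if (y - 1) ≠ 0, i.e., y ≠ 1. When y = 1, both sides equal zero regardless of the other factors. The correct approach requires considering y = 1 as a separate case.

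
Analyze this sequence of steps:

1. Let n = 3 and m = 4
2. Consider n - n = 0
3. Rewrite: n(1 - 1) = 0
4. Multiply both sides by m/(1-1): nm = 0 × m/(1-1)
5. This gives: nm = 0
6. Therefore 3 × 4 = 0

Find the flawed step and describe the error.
Step 4: Multiply both sides by m/(1-1): nm = 0 × m/(1-1)

Step 4 multiplies both sides by m/(1-1). However, 1-1 = 0, so this is multiplication by m/0, which is undefined. We cannot multiply by an undefined expression.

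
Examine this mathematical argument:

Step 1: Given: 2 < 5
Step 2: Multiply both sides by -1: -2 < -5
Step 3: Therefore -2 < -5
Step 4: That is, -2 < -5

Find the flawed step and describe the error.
Step 2: Multiply both sides by -1: -2 < -5

Step 2 multiplies both sides by -1 but fails to reverse the inequality sign. When multiplying (or dividing) an inequality by a negative number, the direction must be reversed. Since 2 < 5, we should get -2 > -5, i.e., -2 > -5.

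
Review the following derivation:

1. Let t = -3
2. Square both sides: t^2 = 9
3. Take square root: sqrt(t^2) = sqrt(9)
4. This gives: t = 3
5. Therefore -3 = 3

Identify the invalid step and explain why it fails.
Step 4: This gives: t = 3

Step 4 incorrectly states that sqrt(t^2) = t. The correct identity is sqrt(t^2) = |t|. Since t = -3 < 0, we have sqrt(t^2) = |-3| = 3, not t = -3.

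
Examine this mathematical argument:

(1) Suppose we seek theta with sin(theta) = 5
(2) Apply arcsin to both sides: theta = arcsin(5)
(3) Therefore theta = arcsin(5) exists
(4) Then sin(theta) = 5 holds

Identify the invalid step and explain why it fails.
Step 2: Apply arcsin to both sides: theta = arcsin(5)

Step 2 applies arcsin to 5. However, arcsin(x) is only defined for x in [-1, 1] because sin(theta) can only produce values in that range. Since |5| > 1, arcsin(5) is undefined. There is no angle whose sine equals 5.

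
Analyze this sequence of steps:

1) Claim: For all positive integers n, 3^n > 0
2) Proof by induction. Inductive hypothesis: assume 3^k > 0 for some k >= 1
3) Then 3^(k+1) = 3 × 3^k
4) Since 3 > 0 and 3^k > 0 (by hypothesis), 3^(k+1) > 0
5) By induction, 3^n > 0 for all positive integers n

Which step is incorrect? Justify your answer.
Step 5: By induction, 3^n > 0 for all positive integers n

Step 5 concludes the proof by induction, but no base case was ever established. A valid induction proof requires: (1) a base case proving 3^1 > 0, and (2) an inductive step showing IF 3^k > 0 THEN 3^(k+1) > 0. Steps 2-4 correctly establish the inductive step, but without the base case the conclusion in step 5 does not follow.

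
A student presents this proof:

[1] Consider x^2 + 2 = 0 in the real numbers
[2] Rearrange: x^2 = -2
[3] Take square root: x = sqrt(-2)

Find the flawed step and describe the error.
Step 3: Take square root: x = sqrt(-2)

Step 3 takes the square root of -2, which is negative. In the real number system, the square root of a negative number is undefined. The equation x^2 + 2 = 0 has no real solutions. Square roots of negative numbers only exist in the complex numbers.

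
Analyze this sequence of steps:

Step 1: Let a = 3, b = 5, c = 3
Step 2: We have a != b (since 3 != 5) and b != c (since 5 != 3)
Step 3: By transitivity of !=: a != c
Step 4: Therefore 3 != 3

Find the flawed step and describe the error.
Step 3: By transitivity of !=: a != c

Step 3 incorrectly applies transitivity to the '!=' relation. Transitivity states: if a R b and b R c, then a R c. However, '!=' is not transitive. Counterexample: 3 != 5 and 5 != 3, but 3 = 3 (both equal 3). Transitivity holds for relations like <, <=, =, but not for !=.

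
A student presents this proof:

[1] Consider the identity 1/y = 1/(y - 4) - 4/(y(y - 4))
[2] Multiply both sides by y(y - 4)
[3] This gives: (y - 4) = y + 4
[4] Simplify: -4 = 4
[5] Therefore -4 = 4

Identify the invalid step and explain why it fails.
Step 3: This gives: (y - 4) = y + 4

Step 3 makes a sign error when clearing denominators. Multiplying -4/(y(y - 4)) by y(y - 4) gives -4, not +4. The correct result is (y - 4) = y - 4, which is trivially true, not (y - 4) = y + 4. (Step 1 is a valid identity: 1/(y - 4) - 4/(y(y - 4)) = (y - 4)/(y(y - 4)) = 1/y.)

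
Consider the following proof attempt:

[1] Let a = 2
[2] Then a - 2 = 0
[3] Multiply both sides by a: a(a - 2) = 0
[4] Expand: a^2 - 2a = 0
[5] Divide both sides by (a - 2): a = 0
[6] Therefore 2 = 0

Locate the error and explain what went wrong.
Step 5: Divide both sides by (a - 2): a = 0

Step 5 divides both sides by (a - 2). However, since a = 2, we have (a - 2) = 0. Division by zero is undefined, making this step invalid.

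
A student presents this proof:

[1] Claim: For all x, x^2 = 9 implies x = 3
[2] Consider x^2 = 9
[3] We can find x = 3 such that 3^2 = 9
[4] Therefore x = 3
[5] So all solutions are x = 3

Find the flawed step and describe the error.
Step 4: Therefore x = 3

Step 4 incorrectly concludes that x = 3 is the only solution. The proof shows that x = 3 is A solution (existence), but does not show it is the ONLY solution (uniqueness). In fact, x = -3 is also a solution since (-3)^2 = 9. Finding one solution doesn't prove there are no others.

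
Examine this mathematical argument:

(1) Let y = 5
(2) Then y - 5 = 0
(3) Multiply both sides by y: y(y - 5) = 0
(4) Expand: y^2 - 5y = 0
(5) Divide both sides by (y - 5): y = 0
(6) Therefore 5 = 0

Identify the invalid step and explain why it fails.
Step 5: Divide both sides by (y - 5): y = 0

Step 5 divides both sides by (y - 5). However, since y = 5, we have (y - 5) = 0. Division by zero is undefined, making this step invalid.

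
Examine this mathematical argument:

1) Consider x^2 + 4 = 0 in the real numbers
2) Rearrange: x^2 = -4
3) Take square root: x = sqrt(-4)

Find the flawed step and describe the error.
Step 3: Take square root: x = sqrt(-4)

Step 3 takes the square root of -4, which is negative. In the real number system, the square root of a negative number is undefined. The equation x^2 + 4 = 0 has no real solutions. Square roots of negative numbers only exist in the complex numbers.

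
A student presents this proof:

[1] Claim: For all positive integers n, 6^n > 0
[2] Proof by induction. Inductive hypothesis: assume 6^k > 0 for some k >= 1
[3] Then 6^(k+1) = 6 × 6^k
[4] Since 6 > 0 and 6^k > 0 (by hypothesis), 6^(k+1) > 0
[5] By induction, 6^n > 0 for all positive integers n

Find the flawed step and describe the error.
Step 5: By induction, 6^n > 0 for all positive integers n

Step 5 concludes the proof by induction, but no base case was ever established. A valid induction proof requires: (1) a base case proving 6^1 > 0, and (2) an inductive step showing IF 6^k > 0 THEN 6^(k+1) > 0. Steps 2-4 correctly establish the inductive step, but without the base case the conclusion in step 5 does not follow.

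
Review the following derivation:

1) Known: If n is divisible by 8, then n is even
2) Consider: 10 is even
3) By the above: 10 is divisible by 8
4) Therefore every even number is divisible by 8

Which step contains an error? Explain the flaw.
Step 3: By the above: 10 is divisible by 8

Step 3 commits the fallacy of affirming the consequent. The known fact 'divisible by 8 → even' does NOT imply 'even → divisible by 8'. That would be the converse, which is false. For example, 10 is even but 10 ÷ 8 = 1.25, which is not an integer.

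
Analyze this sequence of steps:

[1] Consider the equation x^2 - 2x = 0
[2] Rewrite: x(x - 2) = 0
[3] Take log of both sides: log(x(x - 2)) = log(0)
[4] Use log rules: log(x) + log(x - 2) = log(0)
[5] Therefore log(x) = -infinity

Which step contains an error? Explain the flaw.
Step 3: Take log of both sides: log(x(x - 2)) = log(0)

Step 3 takes the logarithm of both sides, resulting in log(0) on the right side. The logarithm is only defined for positive numbers; log(0) is undefined (approaches negative infinity). This operation is invalid.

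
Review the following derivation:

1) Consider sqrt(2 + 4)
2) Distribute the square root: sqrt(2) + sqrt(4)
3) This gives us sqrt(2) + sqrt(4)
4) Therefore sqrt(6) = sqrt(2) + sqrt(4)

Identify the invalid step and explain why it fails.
Step 2: Distribute the square root: sqrt(2) + sqrt(4)

Step 2 incorrectly 'distributes' the square root over addition. The square root function does not distribute: sqrt(a + b) ≠ sqrt(a) + sqrt(b). In fact, sqrt(2 + 4) = sqrt(6) ≈ 2.4495, while sqrt(2) + sqrt(4) ≈ 3.4142.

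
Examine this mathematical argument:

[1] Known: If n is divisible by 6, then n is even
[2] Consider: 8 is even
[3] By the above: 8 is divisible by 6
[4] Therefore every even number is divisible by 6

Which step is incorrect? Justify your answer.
Step 3: By the above: 8 is divisible by 6

Step 3 commits the fallacy of affirming the consequent. The known fact 'divisible by 6 → even' does NOT imply 'even → divisible by 6'. That would be the converse, which is false. For example, 8 is even but 8 ÷ 6 = 1.33, which is not an integer.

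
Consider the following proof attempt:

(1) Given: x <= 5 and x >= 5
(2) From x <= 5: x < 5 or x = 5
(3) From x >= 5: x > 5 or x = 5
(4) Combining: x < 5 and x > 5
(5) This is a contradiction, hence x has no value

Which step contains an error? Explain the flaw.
Step 4: Combining: x < 5 and x > 5

Step 4 incorrectly combines the conditions. From x <= 5 and x >= 5, the intersection is x = 5. The error treats the 'or' cases as 'and' requirements. The correct conclusion is that x = 5 is the unique solution, not that no solution exists.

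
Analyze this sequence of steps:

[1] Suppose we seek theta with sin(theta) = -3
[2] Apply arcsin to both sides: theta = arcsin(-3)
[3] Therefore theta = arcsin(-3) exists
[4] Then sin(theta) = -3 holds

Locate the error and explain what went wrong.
Step 2: Apply arcsin to both sides: theta = arcsin(-3)

Step 2 applies arcsin to -3. However, arcsin(x) is only defined for x in [-1, 1] because sin(theta) can only produce values in that range. Since |-3| > 1, arcsin(-3) is undefined. There is no angle whose sine equals -3.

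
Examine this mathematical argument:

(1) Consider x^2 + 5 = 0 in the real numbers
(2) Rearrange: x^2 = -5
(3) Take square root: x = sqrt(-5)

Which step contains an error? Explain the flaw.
Step 3: Take square root: x = sqrt(-5)

Step 3 takes the square root of -5, which is negative. In the real number system, the square root of a negative number is undefined. The equation x^2 + 5 = 0 has no real solutions. Square roots of negative numbers only exist in the complex numbers.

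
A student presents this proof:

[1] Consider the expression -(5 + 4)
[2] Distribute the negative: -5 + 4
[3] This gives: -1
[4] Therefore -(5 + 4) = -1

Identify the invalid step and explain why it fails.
Step 2: Distribute the negative: -5 + 4

Step 2 incorrectly distributes the negative sign. The correct distribution is -(5 + 4) = -5 - 4 = -9. The negative must be applied to both terms, not just the first. The error treats -(5 + 4) as -5 + 4, which equals -1 instead of -9.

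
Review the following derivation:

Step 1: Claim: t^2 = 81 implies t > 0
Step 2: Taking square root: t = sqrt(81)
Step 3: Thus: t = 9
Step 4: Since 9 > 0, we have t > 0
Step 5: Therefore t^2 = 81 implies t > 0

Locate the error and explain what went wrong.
Step 2: Taking square root: t = sqrt(81)

Step 2 takes the square root and assumes the positive root only. The equation t^2 = 81 actually has two solutions: t = 9 and t = -9. The proof silently assumes t > 0 without justification, then uses this assumption to conclude t > 0, which is circular. The counterexample t = -9 shows the claim is false.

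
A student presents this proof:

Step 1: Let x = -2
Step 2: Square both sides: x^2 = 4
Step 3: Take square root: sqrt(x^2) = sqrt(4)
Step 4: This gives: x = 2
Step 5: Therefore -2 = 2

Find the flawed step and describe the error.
Step 4: This gives: x = 2

Step 4 incorrectly states that sqrt(x^2) = x. The correct identity is sqrt(x^2) = |x|. Since x = -2 < 0, we have sqrt(x^2) = |-2| = 2, not x = -2.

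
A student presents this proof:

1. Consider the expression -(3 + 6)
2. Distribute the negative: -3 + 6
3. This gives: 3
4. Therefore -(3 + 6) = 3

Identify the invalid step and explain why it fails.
Step 2: Distribute the negative: -3 + 6

Step 2 incorrectly distributes the negative sign. The correct distribution is -(3 + 6) = -3 - 6 = -9. The negative must be applied to both terms, not just the first. The error treats -(3 + 6) as -3 + 6, which equals 3 instead of -9.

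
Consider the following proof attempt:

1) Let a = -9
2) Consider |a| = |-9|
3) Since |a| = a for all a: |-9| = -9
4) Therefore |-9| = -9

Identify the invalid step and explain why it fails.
Step 3: Since |a| = a for all a: |-9| = -9

Step 3 incorrectly states that |a| = a for all a. The correct definition is |a| = a when a >= 0, and |a| = -a when a < 0. Since -9 < 0, we have |-9| = -(-9) = 9, not -9.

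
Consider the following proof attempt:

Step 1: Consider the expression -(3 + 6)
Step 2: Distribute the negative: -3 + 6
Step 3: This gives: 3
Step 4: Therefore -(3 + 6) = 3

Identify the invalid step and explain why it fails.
Step 2: Distribute the negative: -3 + 6

Step 2 incorrectly distributes the negative sign. The correct distribution is -(3 + 6) = -3 - 6 = -9. The negative must be applied to both terms, not just the first. The error treats -(3 + 6) as -3 + 6, which equals 3 instead of -9.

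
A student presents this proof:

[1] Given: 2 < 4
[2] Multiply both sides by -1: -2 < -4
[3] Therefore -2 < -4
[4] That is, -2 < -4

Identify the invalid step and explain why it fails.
Step 2: Multiply both sides by -1: -2 < -4

Step 2 multiplies both sides by -1 but fails to reverse the inequality sign. When multiplying (or dividing) an inequality by a negative number, the direction must be reversed. Since 2 < 4, we should get -2 > -4, i.e., -2 > -4.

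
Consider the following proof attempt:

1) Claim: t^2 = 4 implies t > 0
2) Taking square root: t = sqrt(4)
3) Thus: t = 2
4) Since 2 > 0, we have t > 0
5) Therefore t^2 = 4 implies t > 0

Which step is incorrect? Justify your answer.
Step 2: Taking square root: t = sqrt(4)

Step 2 takes the square root and assumes the positive root only. The equation t^2 = 4 actually has two solutions: t = 2 and t = -2. The proof silently assumes t > 0 without justification, then uses this assumption to conclude t > 0, which is circular. The counterexample t = -2 shows the claim is false.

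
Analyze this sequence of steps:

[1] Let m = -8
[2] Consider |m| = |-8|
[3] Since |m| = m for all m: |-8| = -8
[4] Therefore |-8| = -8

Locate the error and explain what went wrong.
Step 3: Since |m| = m for all m: |-8| = -8

Step 3 incorrectly states that |m| = m for all m. The correct definition is |m| = m when m >= 0, and |m| = -m when m < 0. Since -8 < 0, we have |-8| = -(-8) = 8, not -8.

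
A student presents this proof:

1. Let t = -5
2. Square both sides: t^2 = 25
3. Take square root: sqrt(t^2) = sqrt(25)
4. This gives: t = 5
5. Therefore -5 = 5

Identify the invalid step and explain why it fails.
Step 4: This gives: t = 5

Step 4 incorrectly states that sqrt(t^2) = t. The correct identity is sqrt(t^2) = |t|. Since t = -5 < 0, we have sqrt(t^2) = |-5| = 5, not t = -5.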